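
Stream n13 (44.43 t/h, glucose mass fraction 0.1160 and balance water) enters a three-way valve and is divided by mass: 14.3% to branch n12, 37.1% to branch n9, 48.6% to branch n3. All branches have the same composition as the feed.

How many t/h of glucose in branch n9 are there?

Branch n9 total = 0.371×44.43 = 16.484 t/h.
glucose in n9 = 0.116×16.484 = 1.9121 t/h.

1.912 t/h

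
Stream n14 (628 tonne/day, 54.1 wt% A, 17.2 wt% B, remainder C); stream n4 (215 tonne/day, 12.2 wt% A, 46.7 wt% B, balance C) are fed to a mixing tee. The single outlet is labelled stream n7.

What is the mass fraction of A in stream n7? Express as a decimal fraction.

0.434

Total flow out = 628 + 215 = 843 tonne/day.
A in = 628×0.541 + 215×0.122 = 365.98 tonne/day.
A mass fraction in n7 = 365.98/843 = 0.434.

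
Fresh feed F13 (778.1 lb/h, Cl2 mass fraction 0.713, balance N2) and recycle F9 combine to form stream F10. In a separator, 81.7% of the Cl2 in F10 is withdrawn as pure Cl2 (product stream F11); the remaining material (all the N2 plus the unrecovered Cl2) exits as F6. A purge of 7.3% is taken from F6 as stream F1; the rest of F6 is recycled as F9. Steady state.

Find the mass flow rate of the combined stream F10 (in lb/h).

3727 lb/h

N2 enters only via F13 and leaves only via the purge: 778.1×0.287 = 0.073×(N2 in F6), and the separator passes all N2, so N2 in F10 = N2 in F6 = 3059.1 lb/h.
Cl2 in F10: m_A = 778.1×0.713 + (1−0.073)·(1−0.817)·m_A, so m_A = 554.79/0.8304 = 668.13 lb/h.
F10 = 668.13 + 3059.1 = 3727.2 lb/h.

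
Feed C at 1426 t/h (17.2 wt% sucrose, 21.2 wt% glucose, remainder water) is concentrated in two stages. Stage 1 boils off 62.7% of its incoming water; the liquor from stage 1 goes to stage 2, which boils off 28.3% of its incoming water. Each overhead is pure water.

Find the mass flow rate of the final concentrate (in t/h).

782.5 t/h

water in feed = 1426×0.616 = 878.42 t/h.
After stage 1: water left = (1−0.627)×878.42 = 327.65; stream total = 875.23 t/h.
After stage 2: water left = (1−0.283)×327.65 = 234.92; final concentrate = 782.51 t/h.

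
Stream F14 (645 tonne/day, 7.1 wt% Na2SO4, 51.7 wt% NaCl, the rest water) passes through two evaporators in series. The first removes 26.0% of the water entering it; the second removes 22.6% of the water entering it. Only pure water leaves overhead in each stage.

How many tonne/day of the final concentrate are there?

531.5 tonne/day

water in feed = 645×0.412 = 265.74 tonne/day.
After stage 1: water left = (1−0.260)×265.74 = 196.65; stream total = 575.91 tonne/day.
After stage 2: water left = (1−0.226)×196.65 = 152.21; final concentrate = 531.47 tonne/day.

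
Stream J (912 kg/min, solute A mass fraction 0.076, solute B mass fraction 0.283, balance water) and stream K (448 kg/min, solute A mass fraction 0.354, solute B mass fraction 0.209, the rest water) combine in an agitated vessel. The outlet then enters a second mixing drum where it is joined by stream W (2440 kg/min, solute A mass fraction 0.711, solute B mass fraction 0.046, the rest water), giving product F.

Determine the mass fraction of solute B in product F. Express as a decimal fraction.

Overall, product flow = 3800 kg/min.
solute B in = 912×0.283 + 448×0.209 + 2440×0.046 = 463.97 kg/min.
solute B fraction in F = 0.122.

0.122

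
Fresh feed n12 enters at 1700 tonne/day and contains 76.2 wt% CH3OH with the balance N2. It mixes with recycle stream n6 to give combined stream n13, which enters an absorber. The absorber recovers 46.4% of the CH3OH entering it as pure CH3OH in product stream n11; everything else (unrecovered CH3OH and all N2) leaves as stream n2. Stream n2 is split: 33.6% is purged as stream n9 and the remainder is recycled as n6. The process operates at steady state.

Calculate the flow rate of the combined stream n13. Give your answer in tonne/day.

3215 tonne/day

N2 enters only via n12 and leaves only via the purge: 1700×0.238 = 0.336×(N2 in n2), and the absorber passes all N2, so N2 in n13 = N2 in n2 = 1204.2 tonne/day.
CH3OH in n13: m_A = 1700×0.762 + (1−0.336)·(1−0.464)·m_A, so m_A = 1295.4/0.6441 = 2011.2 tonne/day.
n13 = 2011.2 + 1204.2 = 3215.4 tonne/day.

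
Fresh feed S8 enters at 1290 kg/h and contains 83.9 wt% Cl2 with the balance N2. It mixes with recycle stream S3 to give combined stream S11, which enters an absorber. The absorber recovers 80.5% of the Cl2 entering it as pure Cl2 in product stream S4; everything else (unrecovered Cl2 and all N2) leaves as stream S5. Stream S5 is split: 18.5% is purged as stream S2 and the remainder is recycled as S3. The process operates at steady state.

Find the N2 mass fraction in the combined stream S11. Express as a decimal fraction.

0.4659

N2 enters only via S8 and leaves only via the purge: 1290×0.161 = 0.185×(N2 in S5), and the absorber passes all N2, so N2 in S11 = N2 in S5 = 1122.6 kg/h.
Cl2 in S11: m_A = 1290×0.839 + (1−0.185)·(1−0.805)·m_A, so m_A = 1082.3/0.8411 = 1286.8 kg/h.
S11 = 1286.8 + 1122.6 = 2409.5 kg/h.
N2 fraction in S11 = 1122.6/2409.5 = 0.4659.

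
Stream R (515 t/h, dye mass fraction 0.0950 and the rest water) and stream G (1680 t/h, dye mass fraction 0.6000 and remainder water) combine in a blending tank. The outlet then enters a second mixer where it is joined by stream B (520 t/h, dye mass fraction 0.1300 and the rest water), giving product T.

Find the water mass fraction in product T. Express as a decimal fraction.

Overall, product flow = 2715 t/h.
water in = 515×0.905 + 1680×0.400 + 520×0.870 = 1590.5 t/h.
water fraction in T = 0.5858.

0.5858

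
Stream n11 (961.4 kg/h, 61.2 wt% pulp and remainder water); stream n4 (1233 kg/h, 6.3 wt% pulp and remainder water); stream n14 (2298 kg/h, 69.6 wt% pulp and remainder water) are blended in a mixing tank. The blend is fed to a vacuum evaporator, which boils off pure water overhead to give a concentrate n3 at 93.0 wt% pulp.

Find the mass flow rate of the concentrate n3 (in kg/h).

2436 kg/h

pulp entering = 961.4×0.612 + 1233×0.063 + 2298×0.696 = 2265.5 kg/h.
All pulp reports to n3, so n3 = 2265.5/0.930 = 2436 kg/h.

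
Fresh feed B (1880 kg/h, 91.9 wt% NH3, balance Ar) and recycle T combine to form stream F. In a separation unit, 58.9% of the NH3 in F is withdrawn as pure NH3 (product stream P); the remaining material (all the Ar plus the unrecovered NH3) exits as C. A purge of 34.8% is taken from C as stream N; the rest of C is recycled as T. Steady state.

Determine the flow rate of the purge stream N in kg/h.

489.9 kg/h

Ar enters only via B and leaves only via the purge: 1880×0.081 = 0.348×(Ar in C), and the separation unit passes all Ar, so Ar in F = Ar in C = 437.59 kg/h.
NH3 in F: m_A = 1880×0.919 + (1−0.348)·(1−0.589)·m_A, so m_A = 1727.7/0.7320 = 2360.2 kg/h.
C = (1−0.589)×2360.2 + 437.59 = 1407.6 kg/h.
Purge N = 0.348×1407.6 = 489.85 kg/h.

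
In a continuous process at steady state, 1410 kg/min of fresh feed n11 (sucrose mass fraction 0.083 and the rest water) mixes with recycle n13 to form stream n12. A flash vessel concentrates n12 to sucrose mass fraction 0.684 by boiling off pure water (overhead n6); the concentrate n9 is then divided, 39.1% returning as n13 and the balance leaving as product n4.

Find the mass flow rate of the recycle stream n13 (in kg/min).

109.9 kg/min

Overall sucrose balance (none leaves overhead): sucrose in fresh feed = sucrose in product, i.e. 1410×0.083 = (1−0.391)·n9·0.684.
n9 = 117.03/(0.684×0.609) = 280.95 kg/min.
Recycle n13 = 0.391×280.95 = 109.85 kg/min.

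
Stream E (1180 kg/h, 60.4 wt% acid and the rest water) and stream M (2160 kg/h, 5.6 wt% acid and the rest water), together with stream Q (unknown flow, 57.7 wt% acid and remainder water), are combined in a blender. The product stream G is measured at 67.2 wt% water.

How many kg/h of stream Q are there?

Let Q be the unknown flow. Total out = 3340 + Q.
water balance: 2506.3 + 0.423·Q = 0.672·(3340 + Q)
(0.423 − 0.672)·Q = 0.672×3340 − 2506.3 = -261.84
Q = -261.84 / -0.249 = 1051.6 kg/h

1052 kg/h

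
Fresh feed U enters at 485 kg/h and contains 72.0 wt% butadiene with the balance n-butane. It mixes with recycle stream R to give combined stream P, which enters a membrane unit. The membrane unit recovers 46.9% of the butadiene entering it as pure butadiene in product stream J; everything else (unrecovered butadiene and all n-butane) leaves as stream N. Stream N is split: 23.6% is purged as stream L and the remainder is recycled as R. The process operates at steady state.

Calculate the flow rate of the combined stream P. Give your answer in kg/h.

1163 kg/h

n-butane enters only via U and leaves only via the purge: 485×0.280 = 0.236×(n-butane in N), and the membrane unit passes all n-butane, so n-butane in P = n-butane in N = 575.42 kg/h.
butadiene in P: m_A = 485×0.720 + (1−0.236)·(1−0.469)·m_A, so m_A = 349.2/0.5943 = 587.57 kg/h.
P = 587.57 + 575.42 = 1163 kg/h.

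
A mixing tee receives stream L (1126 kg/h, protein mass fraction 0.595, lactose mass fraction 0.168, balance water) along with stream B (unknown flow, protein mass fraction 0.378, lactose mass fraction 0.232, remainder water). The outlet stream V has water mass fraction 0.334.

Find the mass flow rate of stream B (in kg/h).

1950 kg/h

Let B be the unknown flow. Total out = 1126 + B.
water balance: 266.86 + 0.390·B = 0.334·(1126 + B)
(0.390 − 0.334)·B = 0.334×1126 − 266.86 = 109.22
B = 109.22 / 0.056 = 1950.4 kg/h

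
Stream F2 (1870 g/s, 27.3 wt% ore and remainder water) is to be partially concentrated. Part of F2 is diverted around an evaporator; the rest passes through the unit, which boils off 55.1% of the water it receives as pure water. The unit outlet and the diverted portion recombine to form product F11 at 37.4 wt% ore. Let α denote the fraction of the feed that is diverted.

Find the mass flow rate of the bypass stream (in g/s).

609.3 g/s

All 1870×0.273 = 510.51 g/s of ore reaches F11, so F11 = 510.51/0.374 = 1365 g/s and vapour = 505 g/s.
The evaporator receives (1−α)·1870 of feed at 0.727 water and removes 0.551 of that water:
0.551×0.727×(1−α)×1870 = 505
(1−α) = 505/749.08 = 0.6742;  α = 0.3258.
Bypass flow = 0.3258×1870 = 609.32 g/s.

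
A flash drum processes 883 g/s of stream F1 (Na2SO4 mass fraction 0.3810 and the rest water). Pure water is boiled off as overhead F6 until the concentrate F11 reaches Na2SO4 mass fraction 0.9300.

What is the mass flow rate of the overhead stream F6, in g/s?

521.3 g/s

Na2SO4 is conserved: 883×0.381 = 336.42 g/s all reports to the concentrate.
Concentrate = 336.42/(target fraction) = 361.75 g/s.
Overhead = 883 − 361.75 = 521.25 g/s.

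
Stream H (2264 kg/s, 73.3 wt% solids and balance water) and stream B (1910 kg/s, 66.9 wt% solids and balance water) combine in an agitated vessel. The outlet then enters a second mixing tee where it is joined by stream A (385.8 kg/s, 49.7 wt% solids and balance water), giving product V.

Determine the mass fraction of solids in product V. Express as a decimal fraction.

Overall, product flow = 4559.8 kg/s.
solids in = 2264×0.733 + 1910×0.669 + 385.8×0.497 = 3129 kg/s.
solids fraction in V = 0.686.

0.686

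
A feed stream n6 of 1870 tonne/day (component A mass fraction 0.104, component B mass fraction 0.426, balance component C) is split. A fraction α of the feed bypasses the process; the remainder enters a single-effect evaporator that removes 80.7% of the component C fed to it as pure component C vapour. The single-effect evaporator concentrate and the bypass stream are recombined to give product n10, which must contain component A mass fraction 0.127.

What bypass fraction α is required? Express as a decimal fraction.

0.523

All 1870×0.104 = 194.48 tonne/day of component A reaches n10, so n10 = 194.48/0.127 = 1531.3 tonne/day and vapour = 338.66 tonne/day.
The evaporator receives (1−α)·1870 of feed at 0.470 component C and removes 0.807 of that component C:
0.807×0.470×(1−α)×1870 = 338.66
(1−α) = 338.66/709.27 = 0.4775;  α = 0.5225.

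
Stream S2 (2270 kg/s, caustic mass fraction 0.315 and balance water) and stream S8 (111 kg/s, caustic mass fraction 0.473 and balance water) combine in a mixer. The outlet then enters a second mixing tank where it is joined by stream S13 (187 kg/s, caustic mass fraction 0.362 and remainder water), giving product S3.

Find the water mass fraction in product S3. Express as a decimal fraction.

Overall, product flow = 2568 kg/s.
water in = 2270×0.685 + 111×0.527 + 187×0.638 = 1732.8 kg/s.
water fraction in S3 = 0.675.

0.675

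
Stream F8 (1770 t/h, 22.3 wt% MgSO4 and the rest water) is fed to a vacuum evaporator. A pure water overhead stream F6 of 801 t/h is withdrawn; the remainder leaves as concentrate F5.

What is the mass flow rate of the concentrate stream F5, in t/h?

Concentrate = 1770 − 801 = 969 t/h.

969 t/h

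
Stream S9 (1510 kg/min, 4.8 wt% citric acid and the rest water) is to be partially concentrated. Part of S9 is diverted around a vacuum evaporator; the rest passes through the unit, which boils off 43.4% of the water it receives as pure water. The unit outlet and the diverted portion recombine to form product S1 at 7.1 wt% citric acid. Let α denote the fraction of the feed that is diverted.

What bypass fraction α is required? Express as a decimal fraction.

0.216

All 1510×0.048 = 72.48 kg/min of citric acid reaches S1, so S1 = 72.48/0.071 = 1020.8 kg/min and vapour = 489.15 kg/min.
The evaporator receives (1−α)·1510 of feed at 0.952 water and removes 0.434 of that water:
0.434×0.952×(1−α)×1510 = 489.15
(1−α) = 489.15/623.88 = 0.7840;  α = 0.2160.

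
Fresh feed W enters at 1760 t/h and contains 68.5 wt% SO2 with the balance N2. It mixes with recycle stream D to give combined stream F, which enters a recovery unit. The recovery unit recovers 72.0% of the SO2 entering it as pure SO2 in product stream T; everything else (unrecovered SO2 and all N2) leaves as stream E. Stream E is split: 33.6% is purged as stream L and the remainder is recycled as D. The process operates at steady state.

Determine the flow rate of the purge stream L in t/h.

N2 enters only via W and leaves only via the purge: 1760×0.315 = 0.336×(N2 in E), and the recovery unit passes all N2, so N2 in F = N2 in E = 1650 t/h.
SO2 in F: m_A = 1760×0.685 + (1−0.336)·(1−0.720)·m_A, so m_A = 1205.6/0.8141 = 1480.9 t/h.
E = (1−0.720)×1480.9 + 1650 = 2064.7 t/h.
Purge L = 0.336×2064.7 = 693.73 t/h.

693.7 t/h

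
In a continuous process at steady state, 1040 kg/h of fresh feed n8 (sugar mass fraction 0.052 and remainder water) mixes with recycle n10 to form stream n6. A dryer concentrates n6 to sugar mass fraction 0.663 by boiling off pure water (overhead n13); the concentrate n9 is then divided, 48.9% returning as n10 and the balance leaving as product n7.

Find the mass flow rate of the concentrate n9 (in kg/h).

159.6 kg/h

Overall sugar balance (none leaves overhead): sugar in fresh feed = sugar in product, i.e. 1040×0.052 = (1−0.489)·n9·0.663.
n9 = 54.08/(0.663×0.511) = 159.63 kg/h.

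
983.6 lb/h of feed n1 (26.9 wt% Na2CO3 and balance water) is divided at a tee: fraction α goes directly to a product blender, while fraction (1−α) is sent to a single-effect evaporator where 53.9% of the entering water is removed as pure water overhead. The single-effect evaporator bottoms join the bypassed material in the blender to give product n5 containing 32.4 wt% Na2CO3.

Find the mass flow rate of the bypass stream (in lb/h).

All 983.6×0.269 = 264.59 lb/h of Na2CO3 reaches n5, so n5 = 264.59/0.324 = 816.63 lb/h and vapour = 166.97 lb/h.
The evaporator receives (1−α)·983.6 of feed at 0.731 water and removes 0.539 of that water:
0.539×0.731×(1−α)×983.6 = 166.97
(1−α) = 166.97/387.55 = 0.4308;  α = 0.5692.
Bypass flow = 0.5692×983.6 = 559.83 lb/h.

559.8 lb/h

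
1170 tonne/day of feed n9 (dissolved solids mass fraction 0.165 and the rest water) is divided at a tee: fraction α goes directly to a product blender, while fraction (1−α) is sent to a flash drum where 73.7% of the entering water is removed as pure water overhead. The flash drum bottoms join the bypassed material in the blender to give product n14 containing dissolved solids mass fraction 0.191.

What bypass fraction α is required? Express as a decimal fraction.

0.779

All 1170×0.165 = 193.05 tonne/day of dissolved solids reaches n14, so n14 = 193.05/0.191 = 1010.7 tonne/day and vapour = 159.27 tonne/day.
The evaporator receives (1−α)·1170 of feed at 0.835 water and removes 0.737 of that water:
0.737×0.835×(1−α)×1170 = 159.27
(1−α) = 159.27/720.01 = 0.2212;  α = 0.7788.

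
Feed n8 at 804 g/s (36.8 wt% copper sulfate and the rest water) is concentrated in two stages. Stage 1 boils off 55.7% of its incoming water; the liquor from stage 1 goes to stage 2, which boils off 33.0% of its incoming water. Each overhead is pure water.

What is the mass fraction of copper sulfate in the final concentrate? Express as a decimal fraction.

water in feed = 804×0.632 = 508.13 g/s.
After stage 1: water left = (1−0.557)×508.13 = 225.1; stream total = 520.97 g/s.
After stage 2: water left = (1−0.330)×225.1 = 150.82; final concentrate = 446.69 g/s.
copper sulfate fraction = 295.87/446.69 = 0.662.

0.662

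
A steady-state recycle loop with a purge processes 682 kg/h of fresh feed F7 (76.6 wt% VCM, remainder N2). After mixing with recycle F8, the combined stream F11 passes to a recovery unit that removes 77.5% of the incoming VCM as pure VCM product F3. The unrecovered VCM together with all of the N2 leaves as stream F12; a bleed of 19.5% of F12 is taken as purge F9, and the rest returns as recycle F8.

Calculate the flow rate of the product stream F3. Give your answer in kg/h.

494.4 kg/h

VCM in F11: m_A = 682×0.766 + (1−0.195)·(1−0.775)·m_A, so m_A = 522.41/0.8189 = 637.96 kg/h.
Product F3 = 0.775×637.96 = 494.42 kg/h.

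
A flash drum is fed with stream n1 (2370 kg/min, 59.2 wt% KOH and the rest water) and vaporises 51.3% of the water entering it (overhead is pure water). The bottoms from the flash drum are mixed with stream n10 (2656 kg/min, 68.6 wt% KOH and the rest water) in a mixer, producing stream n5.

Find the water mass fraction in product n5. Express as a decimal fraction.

Vapour removed = 0.513×0.408×2370 = 496.05 kg/min; concentrate = 1873.9 kg/min.
water reaching the mixer = 470.91 (from concentrate) + 2656×0.314 = 1304.9 kg/min.
Product flow = 1873.9 + 2656 = 4529.9 kg/min; water fraction = 0.288.

0.288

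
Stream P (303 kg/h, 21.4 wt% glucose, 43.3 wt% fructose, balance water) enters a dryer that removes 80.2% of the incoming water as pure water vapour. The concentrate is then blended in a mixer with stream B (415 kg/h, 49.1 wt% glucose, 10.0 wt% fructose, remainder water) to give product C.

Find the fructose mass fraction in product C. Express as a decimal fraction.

0.273

Vapour removed = 0.802×0.353×303 = 85.781 kg/h; concentrate = 217.22 kg/h.
fructose reaching the mixer = 131.2 (from concentrate) + 415×0.100 = 172.7 kg/h.
Product flow = 217.22 + 415 = 632.22 kg/h; fructose fraction = 0.273.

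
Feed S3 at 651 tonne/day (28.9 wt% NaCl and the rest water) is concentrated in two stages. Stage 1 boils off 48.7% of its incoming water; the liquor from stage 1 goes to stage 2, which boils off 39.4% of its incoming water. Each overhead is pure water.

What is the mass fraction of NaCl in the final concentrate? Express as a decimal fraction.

0.567

water in feed = 651×0.711 = 462.86 tonne/day.
After stage 1: water left = (1−0.487)×462.86 = 237.45; stream total = 425.59 tonne/day.
After stage 2: water left = (1−0.394)×237.45 = 143.89; final concentrate = 332.03 tonne/day.
NaCl fraction = 188.14/332.03 = 0.567.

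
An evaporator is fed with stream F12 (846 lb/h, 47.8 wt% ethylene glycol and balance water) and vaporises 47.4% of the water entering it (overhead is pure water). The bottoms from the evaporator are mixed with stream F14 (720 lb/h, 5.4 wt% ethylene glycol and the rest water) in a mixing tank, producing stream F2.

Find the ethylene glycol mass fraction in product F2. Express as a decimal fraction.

Vapour removed = 0.474×0.522×846 = 209.32 lb/h; concentrate = 636.68 lb/h.
ethylene glycol reaching the mixer = 404.39 (from concentrate) + 720×0.054 = 443.27 lb/h.
Product flow = 636.68 + 720 = 1356.7 lb/h; ethylene glycol fraction = 0.327.

0.327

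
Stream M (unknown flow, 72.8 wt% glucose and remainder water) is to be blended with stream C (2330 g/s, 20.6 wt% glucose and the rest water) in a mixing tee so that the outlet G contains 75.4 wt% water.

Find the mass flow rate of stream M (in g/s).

Let M be the unknown flow. Total out = 2330 + M.
water balance: 1850 + 0.272·M = 0.754·(2330 + M)
(0.272 − 0.754)·M = 0.754×2330 − 1850 = -93.2
M = -93.2 / -0.482 = 193.36 g/s

193.4 g/s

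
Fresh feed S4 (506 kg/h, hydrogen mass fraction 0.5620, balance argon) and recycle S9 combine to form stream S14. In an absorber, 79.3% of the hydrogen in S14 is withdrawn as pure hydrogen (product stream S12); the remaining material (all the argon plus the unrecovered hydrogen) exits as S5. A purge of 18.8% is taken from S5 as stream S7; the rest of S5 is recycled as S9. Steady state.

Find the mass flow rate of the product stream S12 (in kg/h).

hydrogen in S14: m_A = 506×0.562 + (1−0.188)·(1−0.793)·m_A, so m_A = 284.37/0.8319 = 341.83 kg/h.
Product S12 = 0.793×341.83 = 271.07 kg/h.

271.1 kg/h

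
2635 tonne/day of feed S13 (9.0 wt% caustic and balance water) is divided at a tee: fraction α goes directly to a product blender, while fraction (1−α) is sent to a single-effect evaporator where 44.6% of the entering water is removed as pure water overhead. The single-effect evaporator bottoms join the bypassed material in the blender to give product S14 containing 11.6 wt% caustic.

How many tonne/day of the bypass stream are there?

All 2635×0.090 = 237.15 tonne/day of caustic reaches S14, so S14 = 237.15/0.116 = 2044.4 tonne/day and vapour = 590.6 tonne/day.
The evaporator receives (1−α)·2635 of feed at 0.910 water and removes 0.446 of that water:
0.446×0.910×(1−α)×2635 = 590.6
(1−α) = 590.6/1069.4 = 0.5523;  α = 0.4477.
Bypass flow = 0.4477×2635 = 1179.8 tonne/day.

1180 tonne/day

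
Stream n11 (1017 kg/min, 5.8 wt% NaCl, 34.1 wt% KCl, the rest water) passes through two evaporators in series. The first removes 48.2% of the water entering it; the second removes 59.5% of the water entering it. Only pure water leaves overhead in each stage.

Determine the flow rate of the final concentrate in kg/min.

534 kg/min

water in feed = 1017×0.601 = 611.22 kg/min.
After stage 1: water left = (1−0.482)×611.22 = 316.61; stream total = 722.39 kg/min.
After stage 2: water left = (1−0.595)×316.61 = 128.23; final concentrate = 534.01 kg/min.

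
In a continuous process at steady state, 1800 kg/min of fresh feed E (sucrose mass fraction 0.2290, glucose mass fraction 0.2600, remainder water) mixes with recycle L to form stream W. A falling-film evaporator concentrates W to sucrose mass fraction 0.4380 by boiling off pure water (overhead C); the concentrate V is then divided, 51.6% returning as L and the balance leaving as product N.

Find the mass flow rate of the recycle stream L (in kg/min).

Overall sucrose balance (none leaves overhead): sucrose in fresh feed = sucrose in product, i.e. 1800×0.229 = (1−0.516)·V·0.438.
V = 412.2/(0.438×0.484) = 1944.4 kg/min.
Recycle L = 0.516×1944.4 = 1003.3 kg/min.

1003 kg/min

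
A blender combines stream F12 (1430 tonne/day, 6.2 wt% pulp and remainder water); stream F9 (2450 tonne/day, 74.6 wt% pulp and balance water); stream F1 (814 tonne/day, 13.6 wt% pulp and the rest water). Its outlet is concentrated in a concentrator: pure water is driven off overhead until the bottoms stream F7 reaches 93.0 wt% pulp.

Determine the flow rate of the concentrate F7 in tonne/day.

pulp entering = 1430×0.062 + 2450×0.746 + 814×0.136 = 2027.1 tonne/day.
All pulp reports to F7, so F7 = 2027.1/0.930 = 2179.6 tonne/day.

2180 tonne/day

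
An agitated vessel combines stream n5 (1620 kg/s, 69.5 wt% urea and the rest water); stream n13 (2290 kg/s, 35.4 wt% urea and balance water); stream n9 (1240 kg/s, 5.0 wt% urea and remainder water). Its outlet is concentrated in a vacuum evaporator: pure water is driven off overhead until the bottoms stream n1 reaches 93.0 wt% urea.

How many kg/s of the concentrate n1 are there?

2149 kg/s

urea entering = 1620×0.695 + 2290×0.354 + 1240×0.050 = 1998.6 kg/s.
All urea reports to n1, so n1 = 1998.6/0.930 = 2149 kg/s.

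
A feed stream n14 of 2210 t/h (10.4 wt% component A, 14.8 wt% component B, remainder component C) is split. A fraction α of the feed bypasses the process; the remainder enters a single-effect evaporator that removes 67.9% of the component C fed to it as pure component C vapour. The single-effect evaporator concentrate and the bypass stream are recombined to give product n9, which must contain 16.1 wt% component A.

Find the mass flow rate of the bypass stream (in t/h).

All 2210×0.104 = 229.84 t/h of component A reaches n9, so n9 = 229.84/0.161 = 1427.6 t/h and vapour = 782.42 t/h.
The evaporator receives (1−α)·2210 of feed at 0.748 component C and removes 0.679 of that component C:
0.679×0.748×(1−α)×2210 = 782.42
(1−α) = 782.42/1122.4 = 0.6971;  α = 0.3029.
Bypass flow = 0.3029×2210 = 669.47 t/h.

669.5 t/h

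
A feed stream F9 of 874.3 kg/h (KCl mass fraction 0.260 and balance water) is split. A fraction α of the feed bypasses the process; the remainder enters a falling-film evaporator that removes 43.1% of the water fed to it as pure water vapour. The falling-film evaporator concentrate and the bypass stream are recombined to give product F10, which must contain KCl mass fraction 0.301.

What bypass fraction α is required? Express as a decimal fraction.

0.573

All 874.3×0.260 = 227.32 kg/h of KCl reaches F10, so F10 = 227.32/0.301 = 755.21 kg/h and vapour = 119.09 kg/h.
The evaporator receives (1−α)·874.3 of feed at 0.740 water and removes 0.431 of that water:
0.431×0.740×(1−α)×874.3 = 119.09
(1−α) = 119.09/278.85 = 0.4271;  α = 0.5729.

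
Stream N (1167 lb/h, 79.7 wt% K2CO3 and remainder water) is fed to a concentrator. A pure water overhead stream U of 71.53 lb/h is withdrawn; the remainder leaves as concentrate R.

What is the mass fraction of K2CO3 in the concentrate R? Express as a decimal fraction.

0.849

K2CO3 is not removed: 1167×0.797 = 930.1 lb/h of K2CO3 enters R.
Concentrate = 1167 − 71.53 = 1095.5 lb/h.
Mass fraction = 930.1/1095.5 = 0.849.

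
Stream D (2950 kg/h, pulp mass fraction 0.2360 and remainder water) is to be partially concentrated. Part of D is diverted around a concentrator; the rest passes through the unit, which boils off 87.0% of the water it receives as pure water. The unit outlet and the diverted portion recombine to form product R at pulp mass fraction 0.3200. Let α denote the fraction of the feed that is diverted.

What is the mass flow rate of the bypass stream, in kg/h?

1785 kg/h

All 2950×0.236 = 696.2 kg/h of pulp reaches R, so R = 696.2/0.320 = 2175.6 kg/h and vapour = 774.38 kg/h.
The evaporator receives (1−α)·2950 of feed at 0.764 water and removes 0.870 of that water:
0.870×0.764×(1−α)×2950 = 774.38
(1−α) = 774.38/1960.8 = 0.3949;  α = 0.6051.
Bypass flow = 0.6051×2950 = 1785 kg/h.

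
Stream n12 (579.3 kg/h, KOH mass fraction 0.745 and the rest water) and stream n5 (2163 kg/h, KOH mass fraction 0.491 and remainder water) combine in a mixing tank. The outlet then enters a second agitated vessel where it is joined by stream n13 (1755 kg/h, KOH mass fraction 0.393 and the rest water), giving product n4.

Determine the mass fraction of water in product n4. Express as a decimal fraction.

Overall, product flow = 4497.3 kg/h.
water in = 579.3×0.255 + 2163×0.509 + 1755×0.607 = 2314 kg/h.
water fraction in n4 = 0.515.

0.515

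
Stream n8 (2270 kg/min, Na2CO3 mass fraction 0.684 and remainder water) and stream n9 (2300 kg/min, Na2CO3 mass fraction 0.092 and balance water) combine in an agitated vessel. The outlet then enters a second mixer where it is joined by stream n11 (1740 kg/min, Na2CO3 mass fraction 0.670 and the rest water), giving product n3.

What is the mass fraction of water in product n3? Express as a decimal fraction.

Overall, product flow = 6310 kg/min.
water in = 2270×0.316 + 2300×0.908 + 1740×0.330 = 3379.9 kg/min.
water fraction in n3 = 0.536.

0.536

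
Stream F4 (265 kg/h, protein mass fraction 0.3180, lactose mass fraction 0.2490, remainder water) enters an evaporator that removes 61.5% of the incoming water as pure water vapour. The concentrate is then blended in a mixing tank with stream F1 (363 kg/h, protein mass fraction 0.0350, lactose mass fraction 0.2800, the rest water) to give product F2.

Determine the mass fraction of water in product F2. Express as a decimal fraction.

Vapour removed = 0.615×0.433×265 = 70.568 kg/h; concentrate = 194.43 kg/h.
water reaching the mixer = 44.177 (from concentrate) + 363×0.685 = 292.83 kg/h.
Product flow = 194.43 + 363 = 557.43 kg/h; water fraction = 0.5253.

0.5253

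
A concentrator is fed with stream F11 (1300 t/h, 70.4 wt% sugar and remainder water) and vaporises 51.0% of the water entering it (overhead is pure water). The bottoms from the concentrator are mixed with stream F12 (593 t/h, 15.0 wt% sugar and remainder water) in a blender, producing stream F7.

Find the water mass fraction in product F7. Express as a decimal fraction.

Vapour removed = 0.510×0.296×1300 = 196.25 t/h; concentrate = 1103.8 t/h.
water reaching the mixer = 188.55 (from concentrate) + 593×0.850 = 692.6 t/h.
Product flow = 1103.8 + 593 = 1696.8 t/h; water fraction = 0.408.

0.408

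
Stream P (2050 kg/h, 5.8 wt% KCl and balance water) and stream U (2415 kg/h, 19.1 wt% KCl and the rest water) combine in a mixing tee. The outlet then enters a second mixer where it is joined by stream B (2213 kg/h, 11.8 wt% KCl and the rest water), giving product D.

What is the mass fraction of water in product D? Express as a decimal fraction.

Overall, product flow = 6678 kg/h.
water in = 2050×0.942 + 2415×0.809 + 2213×0.882 = 5836.7 kg/h.
water fraction in D = 0.8740.

0.8740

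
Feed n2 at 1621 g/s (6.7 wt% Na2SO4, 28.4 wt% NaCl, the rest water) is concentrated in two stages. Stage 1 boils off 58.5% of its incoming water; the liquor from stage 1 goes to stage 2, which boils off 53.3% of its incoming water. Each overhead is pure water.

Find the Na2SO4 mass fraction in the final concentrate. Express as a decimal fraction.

water in feed = 1621×0.649 = 1052 g/s.
After stage 1: water left = (1−0.585)×1052 = 436.59; stream total = 1005.6 g/s.
After stage 2: water left = (1−0.533)×436.59 = 203.89; final concentrate = 772.86 g/s.
Na2SO4 fraction = 108.61/772.86 = 0.1405.

0.1405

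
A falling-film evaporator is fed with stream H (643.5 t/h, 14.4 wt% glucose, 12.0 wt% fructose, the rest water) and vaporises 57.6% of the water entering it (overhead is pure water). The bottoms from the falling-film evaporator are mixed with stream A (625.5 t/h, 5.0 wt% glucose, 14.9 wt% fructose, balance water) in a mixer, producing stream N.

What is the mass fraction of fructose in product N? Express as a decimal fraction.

0.1711

Vapour removed = 0.576×0.736×643.5 = 272.8 t/h; concentrate = 370.7 t/h.
fructose reaching the mixer = 77.22 (from concentrate) + 625.5×0.149 = 170.42 t/h.
Product flow = 370.7 + 625.5 = 996.2 t/h; fructose fraction = 0.1711.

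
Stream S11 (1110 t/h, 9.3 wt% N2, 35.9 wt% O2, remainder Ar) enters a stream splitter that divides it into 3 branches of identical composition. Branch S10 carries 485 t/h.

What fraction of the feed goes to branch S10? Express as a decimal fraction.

Fraction to S10 = 485/1110 = 0.4369.

0.437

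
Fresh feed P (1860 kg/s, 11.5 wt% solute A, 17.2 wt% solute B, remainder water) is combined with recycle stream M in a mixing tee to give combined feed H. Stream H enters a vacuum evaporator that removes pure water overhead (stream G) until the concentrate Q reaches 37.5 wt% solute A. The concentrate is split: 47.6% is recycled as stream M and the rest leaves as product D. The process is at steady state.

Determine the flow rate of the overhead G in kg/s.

Overall solute A balance (none leaves overhead): solute A in fresh feed = solute A in product, i.e. 1860×0.115 = (1−0.476)·Q·0.375.
Q = 213.9/(0.375×0.524) = 1088.5 kg/s.
Recycle M = 0.476×1088.5 = 518.15 kg/s.
Combined feed H = 1860 + 518.15 = 2378.1 kg/s.
Overhead G = H − Q = 2378.1 − 1088.5 = 1289.6 kg/s.

1290 kg/s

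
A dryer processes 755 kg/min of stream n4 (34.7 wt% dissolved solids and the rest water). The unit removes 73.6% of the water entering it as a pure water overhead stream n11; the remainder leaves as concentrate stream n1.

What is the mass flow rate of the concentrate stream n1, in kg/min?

392.1 kg/min

water entering = 755×0.653 = 493.02 kg/min; overhead removed = 0.736×493.02 = 362.86 kg/min.
Concentrate = 755 − 362.86 = 392.14 kg/min.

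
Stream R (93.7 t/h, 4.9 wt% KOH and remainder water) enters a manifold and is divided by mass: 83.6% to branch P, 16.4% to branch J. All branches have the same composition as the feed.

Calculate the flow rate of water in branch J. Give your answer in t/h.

14.61 t/h

Branch J total = 0.164×93.7 = 15.367 t/h.
water in J = 0.951×15.367 = 14.614 t/h.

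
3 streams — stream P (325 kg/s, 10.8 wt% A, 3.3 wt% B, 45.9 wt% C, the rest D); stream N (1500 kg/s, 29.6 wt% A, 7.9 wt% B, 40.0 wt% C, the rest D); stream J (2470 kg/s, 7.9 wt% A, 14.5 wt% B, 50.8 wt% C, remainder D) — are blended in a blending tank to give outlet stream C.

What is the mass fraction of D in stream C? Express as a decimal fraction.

0.263

Total flow out = 325 + 1500 + 2470 = 4295 kg/s.
D in = 325×0.400 + 1500×0.225 + 2470×0.268 = 1129.5 kg/s.
D mass fraction in C = 1129.5/4295 = 0.263.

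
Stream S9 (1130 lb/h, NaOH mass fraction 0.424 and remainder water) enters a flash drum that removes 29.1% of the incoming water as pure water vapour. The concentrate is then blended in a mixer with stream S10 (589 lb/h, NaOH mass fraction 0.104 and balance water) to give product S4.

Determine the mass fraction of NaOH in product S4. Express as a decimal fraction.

Vapour removed = 0.291×0.576×1130 = 189.41 lb/h; concentrate = 940.59 lb/h.
NaOH reaching the mixer = 479.12 (from concentrate) + 589×0.104 = 540.38 lb/h.
Product flow = 940.59 + 589 = 1529.6 lb/h; NaOH fraction = 0.353.

0.353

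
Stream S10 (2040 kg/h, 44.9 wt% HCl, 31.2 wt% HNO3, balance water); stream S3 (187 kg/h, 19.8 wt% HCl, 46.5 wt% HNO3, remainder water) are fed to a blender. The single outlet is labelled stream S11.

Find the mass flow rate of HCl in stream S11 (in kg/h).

953 kg/h

HCl out = HCl in = 2040×0.449 + 187×0.198 = 952.99 kg/h.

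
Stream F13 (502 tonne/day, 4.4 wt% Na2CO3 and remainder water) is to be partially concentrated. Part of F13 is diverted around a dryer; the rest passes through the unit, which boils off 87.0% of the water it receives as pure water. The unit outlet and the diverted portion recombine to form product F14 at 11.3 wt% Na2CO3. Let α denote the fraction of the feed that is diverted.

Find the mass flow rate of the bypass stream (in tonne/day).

All 502×0.044 = 22.088 tonne/day of Na2CO3 reaches F14, so F14 = 22.088/0.113 = 195.47 tonne/day and vapour = 306.53 tonne/day.
The evaporator receives (1−α)·502 of feed at 0.956 water and removes 0.870 of that water:
0.870×0.956×(1−α)×502 = 306.53
(1−α) = 306.53/417.52 = 0.7342;  α = 0.2658.
Bypass flow = 0.2658×502 = 133.45 tonne/day.

133.4 tonne/day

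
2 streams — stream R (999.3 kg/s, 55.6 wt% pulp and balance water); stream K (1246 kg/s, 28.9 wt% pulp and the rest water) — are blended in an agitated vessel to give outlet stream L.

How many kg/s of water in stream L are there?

water out = water in = 999.3×0.444 + 1246×0.711 = 1329.6 kg/s.

1330 kg/s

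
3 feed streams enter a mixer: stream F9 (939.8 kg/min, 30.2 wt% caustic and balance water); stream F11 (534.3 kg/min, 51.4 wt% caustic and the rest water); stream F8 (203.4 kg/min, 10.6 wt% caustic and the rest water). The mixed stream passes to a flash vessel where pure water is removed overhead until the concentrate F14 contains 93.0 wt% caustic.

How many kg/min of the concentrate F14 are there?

623.7 kg/min

caustic entering = 939.8×0.302 + 534.3×0.514 + 203.4×0.106 = 580.01 kg/min.
All caustic reports to F14, so F14 = 580.01/0.930 = 623.67 kg/min.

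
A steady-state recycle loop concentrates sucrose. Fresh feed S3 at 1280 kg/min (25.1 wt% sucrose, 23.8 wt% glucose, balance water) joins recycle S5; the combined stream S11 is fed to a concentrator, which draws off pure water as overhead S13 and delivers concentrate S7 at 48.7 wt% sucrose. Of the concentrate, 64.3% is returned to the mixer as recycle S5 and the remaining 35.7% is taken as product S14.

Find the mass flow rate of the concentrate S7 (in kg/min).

1848 kg/min

Overall sucrose balance (none leaves overhead): sucrose in fresh feed = sucrose in product, i.e. 1280×0.251 = (1−0.643)·S7·0.487.
S7 = 321.28/(0.487×0.357) = 1847.9 kg/min.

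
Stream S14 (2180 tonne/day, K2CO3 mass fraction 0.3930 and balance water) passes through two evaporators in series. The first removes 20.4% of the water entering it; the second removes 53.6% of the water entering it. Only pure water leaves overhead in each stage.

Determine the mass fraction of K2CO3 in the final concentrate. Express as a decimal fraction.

0.6368

water in feed = 2180×0.607 = 1323.3 tonne/day.
After stage 1: water left = (1−0.204)×1323.3 = 1053.3; stream total = 1910.1 tonne/day.
After stage 2: water left = (1−0.536)×1053.3 = 488.74; final concentrate = 1345.5 tonne/day.
K2CO3 fraction = 856.74/1345.5 = 0.6368.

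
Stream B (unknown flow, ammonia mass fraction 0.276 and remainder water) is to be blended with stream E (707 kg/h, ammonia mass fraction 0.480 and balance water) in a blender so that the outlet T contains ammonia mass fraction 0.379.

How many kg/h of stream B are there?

693.3 kg/h

Let B be the unknown flow. Total out = 707 + B.
ammonia balance: 339.36 + 0.276·B = 0.379·(707 + B)
(0.276 − 0.379)·B = 0.379×707 − 339.36 = -71.407
B = -71.407 / -0.103 = 693.27 kg/h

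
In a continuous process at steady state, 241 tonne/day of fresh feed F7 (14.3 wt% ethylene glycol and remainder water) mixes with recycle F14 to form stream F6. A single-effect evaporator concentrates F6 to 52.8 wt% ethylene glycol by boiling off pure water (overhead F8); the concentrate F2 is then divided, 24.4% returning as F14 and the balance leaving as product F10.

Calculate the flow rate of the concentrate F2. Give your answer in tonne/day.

86.34 tonne/day

Overall ethylene glycol balance (none leaves overhead): ethylene glycol in fresh feed = ethylene glycol in product, i.e. 241×0.143 = (1−0.244)·F2·0.528.
F2 = 34.463/(0.528×0.756) = 86.337 tonne/day.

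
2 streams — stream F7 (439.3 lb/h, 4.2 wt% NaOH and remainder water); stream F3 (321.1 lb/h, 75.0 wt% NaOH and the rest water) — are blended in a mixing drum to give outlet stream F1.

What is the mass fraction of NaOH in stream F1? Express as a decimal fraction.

0.341

Total flow out = 439.3 + 321.1 = 760.4 lb/h.
NaOH in = 439.3×0.042 + 321.1×0.750 = 259.28 lb/h.
NaOH mass fraction in F1 = 259.28/760.4 = 0.341.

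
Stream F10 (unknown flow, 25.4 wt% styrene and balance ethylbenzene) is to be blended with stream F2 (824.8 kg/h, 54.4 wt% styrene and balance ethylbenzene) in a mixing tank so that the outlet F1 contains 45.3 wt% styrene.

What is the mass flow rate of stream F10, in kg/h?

Let F10 be the unknown flow. Total out = 824.8 + F10.
styrene balance: 448.69 + 0.254·F10 = 0.453·(824.8 + F10)
(0.254 − 0.453)·F10 = 0.453×824.8 − 448.69 = -75.057
F10 = -75.057 / -0.199 = 377.17 kg/h

377.2 kg/h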